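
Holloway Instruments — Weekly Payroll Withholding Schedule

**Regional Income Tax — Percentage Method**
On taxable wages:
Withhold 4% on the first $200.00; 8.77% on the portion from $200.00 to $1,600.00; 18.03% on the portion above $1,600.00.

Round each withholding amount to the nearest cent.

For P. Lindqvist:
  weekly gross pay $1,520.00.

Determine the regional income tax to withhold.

$123.76

Regional Income Tax: taxable = $1,520.00
  $8.00 + 8.77% × ($1,520.00 − $200.00) = $8.00 + 8.77% × $1,320.00 = $123.76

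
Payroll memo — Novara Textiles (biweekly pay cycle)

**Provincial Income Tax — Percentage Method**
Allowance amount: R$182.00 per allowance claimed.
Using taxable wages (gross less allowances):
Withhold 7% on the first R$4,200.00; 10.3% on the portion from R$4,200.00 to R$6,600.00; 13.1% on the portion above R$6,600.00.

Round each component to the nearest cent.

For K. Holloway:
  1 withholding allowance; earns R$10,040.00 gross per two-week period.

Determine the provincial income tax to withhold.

Provincial Income Tax: taxable = R$10,040.00 − 1×R$182.00 = R$9,858.00
  R$541.20 + 13.1% × (R$9,858.00 − R$6,600.00) = R$541.20 + 13.1% × R$3,258.00 = R$968.00

R$968.00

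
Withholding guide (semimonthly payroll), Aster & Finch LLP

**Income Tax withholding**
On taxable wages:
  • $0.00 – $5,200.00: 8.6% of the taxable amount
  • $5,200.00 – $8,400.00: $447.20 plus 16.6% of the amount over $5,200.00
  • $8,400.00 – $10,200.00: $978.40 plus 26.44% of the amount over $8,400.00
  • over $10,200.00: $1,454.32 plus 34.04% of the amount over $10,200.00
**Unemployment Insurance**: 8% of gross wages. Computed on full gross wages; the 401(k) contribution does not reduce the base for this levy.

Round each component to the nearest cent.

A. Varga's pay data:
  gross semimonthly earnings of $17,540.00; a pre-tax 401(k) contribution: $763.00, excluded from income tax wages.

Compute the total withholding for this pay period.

Income Tax: taxable = $17,540.00 − $763.00 = $16,777.00
  $1,454.32 + 34.04% × ($16,777.00 − $10,200.00) = $1,454.32 + 34.04% × $6,577.00 = $3,693.13
Unemployment Insurance: 8% × $17,540.00 = $1,403.20
Total: $3,693.13 + $1,403.20 = $5,096.33

$5,096.33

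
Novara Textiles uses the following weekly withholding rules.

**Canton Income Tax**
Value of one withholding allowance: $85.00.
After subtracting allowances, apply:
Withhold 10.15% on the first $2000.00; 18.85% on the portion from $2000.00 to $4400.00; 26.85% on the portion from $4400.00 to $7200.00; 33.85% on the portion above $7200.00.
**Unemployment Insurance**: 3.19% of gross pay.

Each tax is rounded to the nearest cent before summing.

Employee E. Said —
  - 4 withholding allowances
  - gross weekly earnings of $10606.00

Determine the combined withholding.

Canton Income Tax: taxable = $10606.00 − 4×$85.00 = $10266.00
  $1407.20 + 33.85% × ($10266.00 − $7200.00) = $1407.20 + 33.85% × $3066.00 = $2445.04
Unemployment Insurance: 3.19% × $10606.00 = $338.33
Total: $2445.04 + $338.33 = $2783.37

$2783.37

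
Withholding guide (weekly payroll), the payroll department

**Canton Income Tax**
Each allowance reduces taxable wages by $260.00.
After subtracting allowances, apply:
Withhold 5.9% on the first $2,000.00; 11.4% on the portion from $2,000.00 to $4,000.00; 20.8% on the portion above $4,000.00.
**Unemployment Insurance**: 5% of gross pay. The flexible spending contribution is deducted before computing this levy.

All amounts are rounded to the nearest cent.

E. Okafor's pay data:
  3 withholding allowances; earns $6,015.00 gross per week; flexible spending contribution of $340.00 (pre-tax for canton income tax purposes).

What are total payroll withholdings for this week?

$815.91

Canton Income Tax: taxable = $6,015.00 − $340.00 − 3×$260.00 = $4,895.00
  $346.00 + 20.8% × ($4,895.00 − $4,000.00) = $346.00 + 20.8% × $895.00 = $532.16
Unemployment Insurance: 5% × $5,675.00 = $283.75
Total: $532.16 + $283.75 = $815.91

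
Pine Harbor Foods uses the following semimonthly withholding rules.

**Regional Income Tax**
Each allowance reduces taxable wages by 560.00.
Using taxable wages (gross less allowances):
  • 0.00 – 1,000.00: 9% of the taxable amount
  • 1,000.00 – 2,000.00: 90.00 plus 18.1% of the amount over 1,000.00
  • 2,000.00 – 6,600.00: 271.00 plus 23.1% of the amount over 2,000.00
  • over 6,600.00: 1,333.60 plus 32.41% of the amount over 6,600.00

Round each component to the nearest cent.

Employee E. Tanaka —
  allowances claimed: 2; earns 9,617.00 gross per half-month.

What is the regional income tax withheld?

Regional Income Tax: taxable = 9,617.00 − 2×560.00 = 8,497.00
  1,333.60 + 32.41% × (8,497.00 − 6,600.00) = 1,333.60 + 32.41% × 1,897.00 = 1,948.42

1,948.42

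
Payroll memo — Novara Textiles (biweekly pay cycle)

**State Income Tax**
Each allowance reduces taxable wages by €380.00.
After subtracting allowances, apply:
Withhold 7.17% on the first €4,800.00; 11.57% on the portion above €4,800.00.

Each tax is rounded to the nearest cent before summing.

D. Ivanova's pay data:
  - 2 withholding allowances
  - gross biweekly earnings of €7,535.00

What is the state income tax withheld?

€572.67

State Income Tax: taxable = €7,535.00 − 2×€380.00 = €6,775.00
  €344.16 + 11.57% × (€6,775.00 − €4,800.00) = €344.16 + 11.57% × €1,975.00 = €572.67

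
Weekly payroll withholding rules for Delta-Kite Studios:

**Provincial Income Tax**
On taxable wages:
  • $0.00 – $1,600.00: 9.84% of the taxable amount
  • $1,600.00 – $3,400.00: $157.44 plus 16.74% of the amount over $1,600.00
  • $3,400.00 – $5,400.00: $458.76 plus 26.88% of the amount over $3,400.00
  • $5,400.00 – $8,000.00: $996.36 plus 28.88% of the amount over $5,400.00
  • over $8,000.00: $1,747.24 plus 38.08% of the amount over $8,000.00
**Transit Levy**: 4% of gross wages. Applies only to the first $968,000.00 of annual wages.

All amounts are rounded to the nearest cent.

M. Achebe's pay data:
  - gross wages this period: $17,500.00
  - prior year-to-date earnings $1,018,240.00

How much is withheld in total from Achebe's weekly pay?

$5,364.84

Provincial Income Tax: taxable = $17,500.00
  $1,747.24 + 38.08% × ($17,500.00 − $8,000.00) = $1,747.24 + 38.08% × $9,500.00 = $5,364.84
Transit Levy: YTD $1,018,240.00 ≥ cap $968,000.00 → $0.00
Total: $5,364.84 + $0.00 = $5,364.84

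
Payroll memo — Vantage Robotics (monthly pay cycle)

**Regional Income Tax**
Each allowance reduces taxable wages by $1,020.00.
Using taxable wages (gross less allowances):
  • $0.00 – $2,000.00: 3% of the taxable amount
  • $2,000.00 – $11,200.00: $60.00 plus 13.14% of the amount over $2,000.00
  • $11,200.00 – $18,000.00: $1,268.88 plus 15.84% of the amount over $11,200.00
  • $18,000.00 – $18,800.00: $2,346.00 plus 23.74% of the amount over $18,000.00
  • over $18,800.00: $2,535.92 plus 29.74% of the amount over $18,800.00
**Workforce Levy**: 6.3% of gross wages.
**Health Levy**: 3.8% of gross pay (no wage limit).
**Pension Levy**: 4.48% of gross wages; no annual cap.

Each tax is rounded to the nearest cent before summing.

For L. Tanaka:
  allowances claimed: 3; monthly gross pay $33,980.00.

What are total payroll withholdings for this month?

Regional Income Tax: taxable = $33,980.00 − 3×$1,020.00 = $30,920.00
  $2,535.92 + 29.74% × ($30,920.00 − $18,800.00) = $2,535.92 + 29.74% × $12,120.00 = $6,140.41
Workforce Levy: 6.3% × $33,980.00 = $2,140.74
Health Levy: 3.8% × $33,980.00 = $1,291.24
Pension Levy: 4.48% × $33,980.00 = $1,522.30
Total: $6,140.41 + $2,140.74 + $1,291.24 + $1,522.30 = $11,094.69

$11,094.69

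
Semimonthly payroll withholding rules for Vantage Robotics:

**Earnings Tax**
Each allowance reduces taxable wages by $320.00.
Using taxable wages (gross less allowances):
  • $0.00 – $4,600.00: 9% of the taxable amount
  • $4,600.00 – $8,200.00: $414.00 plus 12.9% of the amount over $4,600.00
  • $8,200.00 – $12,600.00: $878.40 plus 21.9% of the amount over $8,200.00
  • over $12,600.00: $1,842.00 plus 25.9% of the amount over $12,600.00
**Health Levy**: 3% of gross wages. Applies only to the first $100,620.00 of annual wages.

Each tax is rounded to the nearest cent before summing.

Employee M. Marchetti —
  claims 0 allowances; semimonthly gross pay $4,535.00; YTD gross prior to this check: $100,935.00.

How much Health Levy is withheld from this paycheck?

$0.00

Health Levy: YTD $100,935.00 ≥ cap $100,620.00 → $0.00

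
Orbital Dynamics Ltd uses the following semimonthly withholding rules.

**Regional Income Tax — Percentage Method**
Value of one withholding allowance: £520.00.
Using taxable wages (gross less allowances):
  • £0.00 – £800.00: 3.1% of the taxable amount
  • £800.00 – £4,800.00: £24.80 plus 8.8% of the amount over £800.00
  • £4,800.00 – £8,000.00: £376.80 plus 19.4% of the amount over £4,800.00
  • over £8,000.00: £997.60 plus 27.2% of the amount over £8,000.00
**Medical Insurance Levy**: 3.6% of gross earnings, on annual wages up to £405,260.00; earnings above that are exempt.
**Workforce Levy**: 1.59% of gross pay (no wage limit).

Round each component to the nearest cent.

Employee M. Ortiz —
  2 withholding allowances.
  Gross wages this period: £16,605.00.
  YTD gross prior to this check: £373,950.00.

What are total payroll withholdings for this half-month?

£3,917.08

Regional Income Tax: taxable = £16,605.00 − 2×£520.00 = £15,565.00
  £997.60 + 27.2% × (£15,565.00 − £8,000.00) = £997.60 + 27.2% × £7,565.00 = £3,055.28
Medical Insurance Levy: 3.6% × £16,605.00 = £597.78
Workforce Levy: 1.59% × £16,605.00 = £264.02
Total: £3,055.28 + £597.78 + £264.02 = £3,917.08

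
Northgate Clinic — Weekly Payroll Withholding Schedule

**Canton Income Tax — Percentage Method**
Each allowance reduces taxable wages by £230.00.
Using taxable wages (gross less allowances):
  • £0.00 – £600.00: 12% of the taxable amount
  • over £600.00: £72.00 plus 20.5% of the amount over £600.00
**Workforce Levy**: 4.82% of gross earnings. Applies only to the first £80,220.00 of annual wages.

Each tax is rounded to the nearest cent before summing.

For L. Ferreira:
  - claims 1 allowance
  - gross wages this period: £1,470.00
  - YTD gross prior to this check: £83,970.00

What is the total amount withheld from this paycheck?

£203.20

Canton Income Tax: taxable = £1,470.00 − 1×£230.00 = £1,240.00
  £72.00 + 20.5% × (£1,240.00 − £600.00) = £72.00 + 20.5% × £640.00 = £203.20
Workforce Levy: YTD £83,970.00 ≥ cap £80,220.00 → £0.00
Total: £203.20 + £0.00 = £203.20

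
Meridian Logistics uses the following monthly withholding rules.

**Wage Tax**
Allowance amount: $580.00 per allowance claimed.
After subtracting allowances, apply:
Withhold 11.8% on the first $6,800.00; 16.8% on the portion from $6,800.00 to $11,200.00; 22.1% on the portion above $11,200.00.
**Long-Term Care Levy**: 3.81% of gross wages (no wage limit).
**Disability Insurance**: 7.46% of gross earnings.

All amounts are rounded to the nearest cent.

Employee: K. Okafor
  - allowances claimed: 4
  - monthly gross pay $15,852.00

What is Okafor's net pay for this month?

Wage Tax: taxable = $15,852.00 − 4×$580.00 = $13,532.00
  $1,541.60 + 22.1% × ($13,532.00 − $11,200.00) = $1,541.60 + 22.1% × $2,332.00 = $2,056.97
Long-Term Care Levy: 3.81% × $15,852.00 = $603.96
Disability Insurance: 7.46% × $15,852.00 = $1,182.56
Total withheld: $2,056.97 + $603.96 + $1,182.56 = $3,843.49
Net pay: $15,852.00 − $3,843.49 = $12,008.51

$12,008.51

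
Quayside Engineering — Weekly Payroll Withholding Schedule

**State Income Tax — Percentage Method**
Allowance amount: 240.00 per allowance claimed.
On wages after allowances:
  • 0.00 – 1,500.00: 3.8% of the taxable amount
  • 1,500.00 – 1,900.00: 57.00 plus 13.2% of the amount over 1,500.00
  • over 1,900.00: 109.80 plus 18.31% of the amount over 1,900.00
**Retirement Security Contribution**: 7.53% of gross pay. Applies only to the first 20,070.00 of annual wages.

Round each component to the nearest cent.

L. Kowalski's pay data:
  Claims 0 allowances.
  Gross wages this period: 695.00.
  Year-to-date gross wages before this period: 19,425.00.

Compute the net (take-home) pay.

620.02

State Income Tax: taxable = 695.00
  3.8% × 695.00 = 26.41
Retirement Security Contribution: cap 20,070.00 − YTD 19,425.00 = 645.00 subject; 7.53% × 645.00 = 48.57
Total withheld: 26.41 + 48.57 = 74.98
Net pay: 695.00 − 74.98 = 620.02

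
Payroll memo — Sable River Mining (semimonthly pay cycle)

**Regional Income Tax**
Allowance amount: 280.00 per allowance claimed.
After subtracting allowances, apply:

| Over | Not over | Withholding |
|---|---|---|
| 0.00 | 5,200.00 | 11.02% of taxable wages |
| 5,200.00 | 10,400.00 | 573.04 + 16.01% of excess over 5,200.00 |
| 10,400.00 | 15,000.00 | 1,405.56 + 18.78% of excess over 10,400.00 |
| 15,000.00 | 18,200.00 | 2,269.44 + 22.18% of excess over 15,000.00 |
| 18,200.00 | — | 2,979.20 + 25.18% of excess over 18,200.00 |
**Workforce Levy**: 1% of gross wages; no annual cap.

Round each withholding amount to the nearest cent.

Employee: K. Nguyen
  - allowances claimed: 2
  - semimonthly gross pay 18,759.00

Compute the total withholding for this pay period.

3,166.57

Regional Income Tax: taxable = 18,759.00 − 2×280.00 = 18,199.00
  2,269.44 + 22.18% × (18,199.00 − 15,000.00) = 2,269.44 + 22.18% × 3,199.00 = 2,978.98
Workforce Levy: 1% × 18,759.00 = 187.59
Total: 2,978.98 + 187.59 = 3,166.57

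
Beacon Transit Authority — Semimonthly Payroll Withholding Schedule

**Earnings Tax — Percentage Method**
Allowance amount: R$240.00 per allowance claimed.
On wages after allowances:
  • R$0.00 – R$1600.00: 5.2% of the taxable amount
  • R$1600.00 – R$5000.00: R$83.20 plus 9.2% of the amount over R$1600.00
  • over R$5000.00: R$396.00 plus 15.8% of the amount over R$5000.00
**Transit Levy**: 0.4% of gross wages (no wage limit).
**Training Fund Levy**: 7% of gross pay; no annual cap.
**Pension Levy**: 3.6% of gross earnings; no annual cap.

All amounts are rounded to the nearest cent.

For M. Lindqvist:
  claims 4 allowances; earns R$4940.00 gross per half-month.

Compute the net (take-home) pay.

R$4094.44

Earnings Tax: taxable = R$4940.00 − 4×R$240.00 = R$3980.00
  R$83.20 + 9.2% × (R$3980.00 − R$1600.00) = R$83.20 + 9.2% × R$2380.00 = R$302.16
Transit Levy: 0.4% × R$4940.00 = R$19.76
Training Fund Levy: 7% × R$4940.00 = R$345.80
Pension Levy: 3.6% × R$4940.00 = R$177.84
Total withheld: R$302.16 + R$19.76 + R$345.80 + R$177.84 = R$845.56
Net pay: R$4940.00 − R$845.56 = R$4094.44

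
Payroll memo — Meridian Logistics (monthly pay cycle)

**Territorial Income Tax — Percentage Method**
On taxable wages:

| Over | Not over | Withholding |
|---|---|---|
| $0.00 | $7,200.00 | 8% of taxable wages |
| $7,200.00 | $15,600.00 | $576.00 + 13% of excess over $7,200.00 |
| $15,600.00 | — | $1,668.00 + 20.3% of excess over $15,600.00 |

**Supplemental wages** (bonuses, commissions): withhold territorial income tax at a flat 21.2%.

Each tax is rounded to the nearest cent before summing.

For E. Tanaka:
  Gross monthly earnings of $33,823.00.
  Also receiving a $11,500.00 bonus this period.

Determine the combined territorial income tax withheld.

Territorial Income Tax: taxable = $33,823.00
  $1,668.00 + 20.3% × ($33,823.00 − $15,600.00) = $1,668.00 + 20.3% × $18,223.00 = $5,367.27
Supplemental (21.2% flat on bonus): 21.2% × $11,500.00 = $2,438.00
Total territorial income tax: $5,367.27 + $2,438.00 = $7,805.27

$7,805.27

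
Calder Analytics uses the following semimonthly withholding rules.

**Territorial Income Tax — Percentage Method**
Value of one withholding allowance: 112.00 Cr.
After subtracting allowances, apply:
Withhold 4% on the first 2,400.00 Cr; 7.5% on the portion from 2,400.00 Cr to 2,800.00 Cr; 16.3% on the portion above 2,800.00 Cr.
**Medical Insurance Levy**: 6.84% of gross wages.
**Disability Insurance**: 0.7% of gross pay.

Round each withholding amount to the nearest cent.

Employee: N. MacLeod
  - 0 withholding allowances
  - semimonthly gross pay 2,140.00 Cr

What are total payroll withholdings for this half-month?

246.96 Cr

Territorial Income Tax: taxable = 2,140.00 Cr
  4% × 2,140.00 Cr = 85.60 Cr
Medical Insurance Levy: 6.84% × 2,140.00 Cr = 146.38 Cr
Disability Insurance: 0.7% × 2,140.00 Cr = 14.98 Cr
Total: 85.60 Cr + 146.38 Cr + 14.98 Cr = 246.96 Cr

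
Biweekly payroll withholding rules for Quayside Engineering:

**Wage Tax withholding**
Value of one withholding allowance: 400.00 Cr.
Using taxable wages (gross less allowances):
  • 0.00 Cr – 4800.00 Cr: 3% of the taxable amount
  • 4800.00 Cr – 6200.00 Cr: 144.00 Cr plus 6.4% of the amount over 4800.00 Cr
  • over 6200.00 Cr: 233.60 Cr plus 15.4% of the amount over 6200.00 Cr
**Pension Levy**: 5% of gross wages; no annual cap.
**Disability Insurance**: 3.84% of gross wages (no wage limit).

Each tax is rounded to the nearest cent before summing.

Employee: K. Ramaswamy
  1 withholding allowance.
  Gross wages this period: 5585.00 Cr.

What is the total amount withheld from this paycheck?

Wage Tax: taxable = 5585.00 Cr − 1×400.00 Cr = 5185.00 Cr
  144.00 Cr + 6.4% × (5185.00 Cr − 4800.00 Cr) = 144.00 Cr + 6.4% × 385.00 Cr = 168.64 Cr
Pension Levy: 5% × 5585.00 Cr = 279.25 Cr
Disability Insurance: 3.84% × 5585.00 Cr = 214.46 Cr
Total: 168.64 Cr + 279.25 Cr + 214.46 Cr = 662.35 Cr

662.35 Cr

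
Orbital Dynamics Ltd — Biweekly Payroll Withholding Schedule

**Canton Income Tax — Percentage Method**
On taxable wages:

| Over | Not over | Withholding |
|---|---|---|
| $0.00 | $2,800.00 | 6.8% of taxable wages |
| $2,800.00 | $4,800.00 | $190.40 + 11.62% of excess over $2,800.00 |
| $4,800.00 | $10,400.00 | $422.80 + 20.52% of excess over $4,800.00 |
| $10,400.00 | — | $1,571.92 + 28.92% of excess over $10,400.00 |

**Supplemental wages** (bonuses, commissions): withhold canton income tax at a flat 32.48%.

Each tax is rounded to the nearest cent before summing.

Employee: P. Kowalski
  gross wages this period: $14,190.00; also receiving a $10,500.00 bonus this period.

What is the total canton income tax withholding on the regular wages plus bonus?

$6,078.39

Canton Income Tax: taxable = $14,190.00
  $1,571.92 + 28.92% × ($14,190.00 − $10,400.00) = $1,571.92 + 28.92% × $3,790.00 = $2,667.99
Supplemental (32.48% flat on bonus): 32.48% × $10,500.00 = $3,410.40
Total canton income tax: $2,667.99 + $3,410.40 = $6,078.39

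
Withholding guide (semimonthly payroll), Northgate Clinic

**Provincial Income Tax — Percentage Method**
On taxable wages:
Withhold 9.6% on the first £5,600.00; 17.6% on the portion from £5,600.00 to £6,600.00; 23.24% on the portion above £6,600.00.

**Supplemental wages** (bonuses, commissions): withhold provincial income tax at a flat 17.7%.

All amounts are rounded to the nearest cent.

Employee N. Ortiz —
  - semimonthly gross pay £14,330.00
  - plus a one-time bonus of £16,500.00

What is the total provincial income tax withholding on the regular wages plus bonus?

£5,430.55

Provincial Income Tax: taxable = £14,330.00
  £713.60 + 23.24% × (£14,330.00 − £6,600.00) = £713.60 + 23.24% × £7,730.00 = £2,510.05
Supplemental (17.7% flat on bonus): 17.7% × £16,500.00 = £2,920.50
Total provincial income tax: £2,510.05 + £2,920.50 = £5,430.55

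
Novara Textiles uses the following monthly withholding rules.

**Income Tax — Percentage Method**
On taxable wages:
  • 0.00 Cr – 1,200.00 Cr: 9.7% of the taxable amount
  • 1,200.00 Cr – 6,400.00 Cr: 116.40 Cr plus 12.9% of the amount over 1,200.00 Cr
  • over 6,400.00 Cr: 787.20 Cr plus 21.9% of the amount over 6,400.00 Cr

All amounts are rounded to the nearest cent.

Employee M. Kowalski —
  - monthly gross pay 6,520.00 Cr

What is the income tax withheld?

Income Tax: taxable = 6,520.00 Cr
  787.20 Cr + 21.9% × (6,520.00 Cr − 6,400.00 Cr) = 787.20 Cr + 21.9% × 120.00 Cr = 813.48 Cr

813.48 Cr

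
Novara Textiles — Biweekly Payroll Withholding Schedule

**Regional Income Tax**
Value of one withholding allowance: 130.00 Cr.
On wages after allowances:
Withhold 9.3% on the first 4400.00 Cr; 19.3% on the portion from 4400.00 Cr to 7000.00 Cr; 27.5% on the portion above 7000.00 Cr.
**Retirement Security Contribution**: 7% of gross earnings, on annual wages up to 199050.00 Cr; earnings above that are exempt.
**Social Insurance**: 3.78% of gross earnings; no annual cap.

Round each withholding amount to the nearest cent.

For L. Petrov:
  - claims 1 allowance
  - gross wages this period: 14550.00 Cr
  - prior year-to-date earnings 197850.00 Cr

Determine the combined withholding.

3585.49 Cr

Regional Income Tax: taxable = 14550.00 Cr − 1×130.00 Cr = 14420.00 Cr
  911.00 Cr + 27.5% × (14420.00 Cr − 7000.00 Cr) = 911.00 Cr + 27.5% × 7420.00 Cr = 2951.50 Cr
Retirement Security Contribution: cap 199050.00 Cr − YTD 197850.00 Cr = 1200.00 Cr subject; 7% × 1200.00 Cr = 84.00 Cr
Social Insurance: 3.78% × 14550.00 Cr = 549.99 Cr
Total: 2951.50 Cr + 84.00 Cr + 549.99 Cr = 3585.49 Cr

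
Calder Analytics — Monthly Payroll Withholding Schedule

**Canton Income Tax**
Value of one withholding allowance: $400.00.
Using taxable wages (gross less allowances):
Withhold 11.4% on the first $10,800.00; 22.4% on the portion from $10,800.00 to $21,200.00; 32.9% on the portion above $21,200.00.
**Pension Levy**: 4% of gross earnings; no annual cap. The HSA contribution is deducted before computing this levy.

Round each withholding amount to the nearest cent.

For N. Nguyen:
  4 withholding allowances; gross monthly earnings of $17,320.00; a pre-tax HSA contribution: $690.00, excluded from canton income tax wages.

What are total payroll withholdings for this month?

Canton Income Tax: taxable = $17,320.00 − $690.00 − 4×$400.00 = $15,030.00
  $1,231.20 + 22.4% × ($15,030.00 − $10,800.00) = $1,231.20 + 22.4% × $4,230.00 = $2,178.72
Pension Levy: 4% × $16,630.00 = $665.20
Total: $2,178.72 + $665.20 = $2,843.92

$2,843.92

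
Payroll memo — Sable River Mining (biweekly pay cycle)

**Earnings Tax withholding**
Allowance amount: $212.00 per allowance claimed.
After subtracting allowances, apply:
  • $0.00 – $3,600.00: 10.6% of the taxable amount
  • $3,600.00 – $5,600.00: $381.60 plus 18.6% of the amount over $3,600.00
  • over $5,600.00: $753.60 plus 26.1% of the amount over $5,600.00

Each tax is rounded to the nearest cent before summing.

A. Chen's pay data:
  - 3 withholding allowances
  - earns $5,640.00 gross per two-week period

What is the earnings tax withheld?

Earnings Tax: taxable = $5,640.00 − 3×$212.00 = $5,004.00
  $381.60 + 18.6% × ($5,004.00 − $3,600.00) = $381.60 + 18.6% × $1,404.00 = $642.74

$642.74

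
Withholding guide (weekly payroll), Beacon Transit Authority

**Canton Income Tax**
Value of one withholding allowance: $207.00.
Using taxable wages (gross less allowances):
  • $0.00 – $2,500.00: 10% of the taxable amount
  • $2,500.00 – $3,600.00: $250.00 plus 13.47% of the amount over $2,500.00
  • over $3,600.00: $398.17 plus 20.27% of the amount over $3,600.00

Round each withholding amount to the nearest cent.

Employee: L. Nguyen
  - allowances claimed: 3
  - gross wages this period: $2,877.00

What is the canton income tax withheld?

$225.60

Canton Income Tax: taxable = $2,877.00 − 3×$207.00 = $2,256.00
  10% × $2,256.00 = $225.60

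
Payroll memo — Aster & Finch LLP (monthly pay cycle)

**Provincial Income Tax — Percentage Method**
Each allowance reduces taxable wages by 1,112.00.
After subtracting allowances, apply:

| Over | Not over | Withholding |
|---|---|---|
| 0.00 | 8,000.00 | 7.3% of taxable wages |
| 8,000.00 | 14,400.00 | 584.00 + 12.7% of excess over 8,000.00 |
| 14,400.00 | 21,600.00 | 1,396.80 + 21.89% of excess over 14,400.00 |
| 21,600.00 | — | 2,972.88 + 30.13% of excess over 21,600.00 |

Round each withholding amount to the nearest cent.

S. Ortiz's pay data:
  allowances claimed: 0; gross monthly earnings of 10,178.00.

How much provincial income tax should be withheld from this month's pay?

Provincial Income Tax: taxable = 10,178.00
  584.00 + 12.7% × (10,178.00 − 8,000.00) = 584.00 + 12.7% × 2,178.00 = 860.61

860.61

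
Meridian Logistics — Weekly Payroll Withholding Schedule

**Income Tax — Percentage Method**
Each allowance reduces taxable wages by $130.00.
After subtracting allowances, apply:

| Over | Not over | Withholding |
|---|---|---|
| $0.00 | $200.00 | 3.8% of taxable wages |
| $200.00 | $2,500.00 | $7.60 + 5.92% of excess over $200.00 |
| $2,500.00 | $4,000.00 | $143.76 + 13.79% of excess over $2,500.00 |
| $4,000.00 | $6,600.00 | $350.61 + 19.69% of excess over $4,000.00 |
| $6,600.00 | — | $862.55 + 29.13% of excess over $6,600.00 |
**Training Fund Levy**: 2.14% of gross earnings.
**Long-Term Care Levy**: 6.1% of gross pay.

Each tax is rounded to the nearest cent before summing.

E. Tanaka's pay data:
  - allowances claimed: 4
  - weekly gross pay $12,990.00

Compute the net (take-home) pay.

$9,347.14

Income Tax: taxable = $12,990.00 − 4×$130.00 = $12,470.00
  $862.55 + 29.13% × ($12,470.00 − $6,600.00) = $862.55 + 29.13% × $5,870.00 = $2,572.48
Training Fund Levy: 2.14% × $12,990.00 = $277.99
Long-Term Care Levy: 6.1% × $12,990.00 = $792.39
Total withheld: $2,572.48 + $277.99 + $792.39 = $3,642.86
Net pay: $12,990.00 − $3,642.86 = $9,347.14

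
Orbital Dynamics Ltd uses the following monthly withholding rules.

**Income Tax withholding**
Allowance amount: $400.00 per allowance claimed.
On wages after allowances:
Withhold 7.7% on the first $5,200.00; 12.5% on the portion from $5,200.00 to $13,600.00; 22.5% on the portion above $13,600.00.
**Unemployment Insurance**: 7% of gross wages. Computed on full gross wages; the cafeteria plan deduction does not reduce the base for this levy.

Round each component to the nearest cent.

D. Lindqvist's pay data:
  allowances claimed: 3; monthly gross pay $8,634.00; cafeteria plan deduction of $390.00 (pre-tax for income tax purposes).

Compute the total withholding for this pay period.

$1,235.28

Income Tax: taxable = $8,634.00 − $390.00 − 3×$400.00 = $7,044.00
  $400.40 + 12.5% × ($7,044.00 − $5,200.00) = $400.40 + 12.5% × $1,844.00 = $630.90
Unemployment Insurance: 7% × $8,634.00 = $604.38
Total: $630.90 + $604.38 = $1,235.28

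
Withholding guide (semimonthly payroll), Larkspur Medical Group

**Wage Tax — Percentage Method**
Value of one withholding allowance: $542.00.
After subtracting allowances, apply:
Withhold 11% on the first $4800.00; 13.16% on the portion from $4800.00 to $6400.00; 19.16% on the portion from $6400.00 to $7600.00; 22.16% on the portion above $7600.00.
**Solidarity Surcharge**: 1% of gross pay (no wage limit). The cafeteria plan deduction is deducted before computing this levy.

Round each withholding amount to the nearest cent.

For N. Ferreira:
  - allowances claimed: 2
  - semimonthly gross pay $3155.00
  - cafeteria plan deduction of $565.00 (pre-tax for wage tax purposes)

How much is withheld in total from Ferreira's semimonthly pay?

Wage Tax: taxable = $3155.00 − $565.00 − 2×$542.00 = $1506.00
  11% × $1506.00 = $165.66
Solidarity Surcharge: 1% × $2590.00 = $25.90
Total: $165.66 + $25.90 = $191.56

$191.56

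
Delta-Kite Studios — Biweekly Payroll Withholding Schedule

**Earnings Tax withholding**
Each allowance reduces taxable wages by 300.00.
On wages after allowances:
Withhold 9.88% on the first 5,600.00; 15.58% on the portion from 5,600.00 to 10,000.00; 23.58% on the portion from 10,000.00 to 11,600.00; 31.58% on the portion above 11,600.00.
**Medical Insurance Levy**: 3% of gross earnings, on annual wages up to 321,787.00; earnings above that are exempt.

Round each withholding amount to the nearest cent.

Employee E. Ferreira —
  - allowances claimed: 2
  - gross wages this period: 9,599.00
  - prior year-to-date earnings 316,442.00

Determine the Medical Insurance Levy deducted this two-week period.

Medical Insurance Levy: cap 321,787.00 − YTD 316,442.00 = 5,345.00 subject; 3% × 5,345.00 = 160.35

160.35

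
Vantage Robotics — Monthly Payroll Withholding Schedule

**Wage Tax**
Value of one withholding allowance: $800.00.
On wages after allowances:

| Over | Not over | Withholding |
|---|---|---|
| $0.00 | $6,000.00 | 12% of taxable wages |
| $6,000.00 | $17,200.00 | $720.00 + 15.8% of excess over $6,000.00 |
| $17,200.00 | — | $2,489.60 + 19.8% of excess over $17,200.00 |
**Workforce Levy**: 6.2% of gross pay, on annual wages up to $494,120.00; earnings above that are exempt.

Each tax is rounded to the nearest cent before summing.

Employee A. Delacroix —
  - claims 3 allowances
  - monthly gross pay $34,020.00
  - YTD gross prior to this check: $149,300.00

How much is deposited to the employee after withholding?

Wage Tax: taxable = $34,020.00 − 3×$800.00 = $31,620.00
  $2,489.60 + 19.8% × ($31,620.00 − $17,200.00) = $2,489.60 + 19.8% × $14,420.00 = $5,344.76
Workforce Levy: 6.2% × $34,020.00 = $2,109.24
Total withheld: $5,344.76 + $2,109.24 = $7,454.00
Net pay: $34,020.00 − $7,454.00 = $26,566.00

$26,566.00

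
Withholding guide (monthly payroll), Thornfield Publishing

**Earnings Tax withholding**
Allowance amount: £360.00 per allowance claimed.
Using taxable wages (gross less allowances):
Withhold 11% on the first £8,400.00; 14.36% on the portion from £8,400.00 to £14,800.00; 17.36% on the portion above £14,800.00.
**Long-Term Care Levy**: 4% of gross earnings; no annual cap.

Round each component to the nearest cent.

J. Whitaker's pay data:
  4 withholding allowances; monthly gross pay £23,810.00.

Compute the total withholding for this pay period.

£4,109.59

Earnings Tax: taxable = £23,810.00 − 4×£360.00 = £22,370.00
  £1,843.04 + 17.36% × (£22,370.00 − £14,800.00) = £1,843.04 + 17.36% × £7,570.00 = £3,157.19
Long-Term Care Levy: 4% × £23,810.00 = £952.40
Total: £3,157.19 + £952.40 = £4,109.59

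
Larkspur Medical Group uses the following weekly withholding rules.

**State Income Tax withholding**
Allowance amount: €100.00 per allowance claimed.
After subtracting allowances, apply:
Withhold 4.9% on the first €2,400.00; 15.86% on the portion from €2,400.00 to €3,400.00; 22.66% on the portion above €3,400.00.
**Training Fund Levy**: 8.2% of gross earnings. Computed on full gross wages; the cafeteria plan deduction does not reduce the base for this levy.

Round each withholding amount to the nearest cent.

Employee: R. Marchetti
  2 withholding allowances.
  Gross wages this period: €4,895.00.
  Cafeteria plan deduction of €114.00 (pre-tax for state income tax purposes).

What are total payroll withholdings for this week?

State Income Tax: taxable = €4,895.00 − €114.00 − 2×€100.00 = €4,581.00
  €276.20 + 22.66% × (€4,581.00 − €3,400.00) = €276.20 + 22.66% × €1,181.00 = €543.81
Training Fund Levy: 8.2% × €4,895.00 = €401.39
Total: €543.81 + €401.39 = €945.20

€945.20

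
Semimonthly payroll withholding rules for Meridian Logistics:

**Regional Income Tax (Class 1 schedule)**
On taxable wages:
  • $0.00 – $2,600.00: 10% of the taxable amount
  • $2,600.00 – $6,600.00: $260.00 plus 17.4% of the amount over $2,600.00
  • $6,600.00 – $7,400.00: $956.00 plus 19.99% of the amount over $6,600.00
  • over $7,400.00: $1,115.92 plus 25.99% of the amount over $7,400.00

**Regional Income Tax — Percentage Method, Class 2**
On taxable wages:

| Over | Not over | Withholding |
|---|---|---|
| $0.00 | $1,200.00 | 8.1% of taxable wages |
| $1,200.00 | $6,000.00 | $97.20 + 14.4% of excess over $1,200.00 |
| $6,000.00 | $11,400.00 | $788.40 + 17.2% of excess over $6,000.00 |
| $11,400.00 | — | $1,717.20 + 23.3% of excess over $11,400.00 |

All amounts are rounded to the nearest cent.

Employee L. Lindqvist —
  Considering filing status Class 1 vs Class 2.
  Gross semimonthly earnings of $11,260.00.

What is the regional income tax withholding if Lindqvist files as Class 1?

$2,119.13

Regional Income Tax (Class 1): taxable = $11,260.00
  $1,115.92 + 25.99% × ($11,260.00 − $7,400.00) = $1,115.92 + 25.99% × $3,860.00 = $2,119.13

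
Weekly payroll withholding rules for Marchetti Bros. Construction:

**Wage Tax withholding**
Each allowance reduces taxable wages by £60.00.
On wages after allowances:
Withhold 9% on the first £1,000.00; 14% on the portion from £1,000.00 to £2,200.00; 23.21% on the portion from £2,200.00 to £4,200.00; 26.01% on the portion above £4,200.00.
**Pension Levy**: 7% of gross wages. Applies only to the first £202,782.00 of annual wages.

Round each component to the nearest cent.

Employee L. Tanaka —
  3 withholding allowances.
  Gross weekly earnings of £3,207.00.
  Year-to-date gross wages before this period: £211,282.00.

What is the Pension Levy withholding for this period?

£0.00

Pension Levy: YTD £211,282.00 ≥ cap £202,782.00 → £0.00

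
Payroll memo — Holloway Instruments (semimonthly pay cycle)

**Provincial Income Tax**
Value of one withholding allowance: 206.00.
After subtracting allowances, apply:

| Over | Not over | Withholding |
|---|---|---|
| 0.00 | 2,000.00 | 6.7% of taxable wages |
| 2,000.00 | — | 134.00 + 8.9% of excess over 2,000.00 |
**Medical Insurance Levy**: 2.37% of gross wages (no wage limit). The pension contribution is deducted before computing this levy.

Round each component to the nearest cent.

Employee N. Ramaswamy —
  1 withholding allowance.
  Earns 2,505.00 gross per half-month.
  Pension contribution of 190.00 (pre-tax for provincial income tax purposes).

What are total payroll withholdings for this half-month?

Provincial Income Tax: taxable = 2,505.00 − 190.00 − 1×206.00 = 2,109.00
  134.00 + 8.9% × (2,109.00 − 2,000.00) = 134.00 + 8.9% × 109.00 = 143.70
Medical Insurance Levy: 2.37% × 2,315.00 = 54.87
Total: 143.70 + 54.87 = 198.57

198.57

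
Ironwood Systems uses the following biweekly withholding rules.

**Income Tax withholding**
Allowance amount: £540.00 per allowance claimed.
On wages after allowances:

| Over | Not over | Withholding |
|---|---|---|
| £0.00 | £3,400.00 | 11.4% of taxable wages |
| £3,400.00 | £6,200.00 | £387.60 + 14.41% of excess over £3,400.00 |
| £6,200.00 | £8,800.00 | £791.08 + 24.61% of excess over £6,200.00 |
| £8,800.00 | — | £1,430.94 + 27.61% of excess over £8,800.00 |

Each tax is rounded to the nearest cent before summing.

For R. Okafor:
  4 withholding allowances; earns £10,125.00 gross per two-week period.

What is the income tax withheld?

£1,225.45

Income Tax: taxable = £10,125.00 − 4×£540.00 = £7,965.00
  £791.08 + 24.61% × (£7,965.00 − £6,200.00) = £791.08 + 24.61% × £1,765.00 = £1,225.45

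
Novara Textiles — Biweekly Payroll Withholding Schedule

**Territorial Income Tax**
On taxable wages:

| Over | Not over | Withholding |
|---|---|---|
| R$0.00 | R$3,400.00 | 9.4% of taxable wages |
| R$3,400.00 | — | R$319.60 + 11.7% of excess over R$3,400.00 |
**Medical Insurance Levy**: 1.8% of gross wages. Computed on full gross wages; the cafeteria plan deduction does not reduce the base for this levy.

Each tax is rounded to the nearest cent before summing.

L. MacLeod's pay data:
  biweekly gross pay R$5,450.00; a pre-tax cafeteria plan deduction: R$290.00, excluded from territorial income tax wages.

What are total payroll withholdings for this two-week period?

Territorial Income Tax: taxable = R$5,450.00 − R$290.00 = R$5,160.00
  R$319.60 + 11.7% × (R$5,160.00 − R$3,400.00) = R$319.60 + 11.7% × R$1,760.00 = R$525.52
Medical Insurance Levy: 1.8% × R$5,450.00 = R$98.10
Total: R$525.52 + R$98.10 = R$623.62

R$623.62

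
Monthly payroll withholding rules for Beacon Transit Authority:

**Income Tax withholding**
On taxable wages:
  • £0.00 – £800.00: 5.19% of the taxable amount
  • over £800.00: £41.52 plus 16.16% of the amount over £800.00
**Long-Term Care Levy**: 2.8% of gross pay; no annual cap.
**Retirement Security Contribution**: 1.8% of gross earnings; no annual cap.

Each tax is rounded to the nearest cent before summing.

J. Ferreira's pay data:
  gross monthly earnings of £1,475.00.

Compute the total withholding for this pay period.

£218.45

Income Tax: taxable = £1,475.00
  £41.52 + 16.16% × (£1,475.00 − £800.00) = £41.52 + 16.16% × £675.00 = £150.60
Long-Term Care Levy: 2.8% × £1,475.00 = £41.30
Retirement Security Contribution: 1.8% × £1,475.00 = £26.55
Total: £150.60 + £41.30 + £26.55 = £218.45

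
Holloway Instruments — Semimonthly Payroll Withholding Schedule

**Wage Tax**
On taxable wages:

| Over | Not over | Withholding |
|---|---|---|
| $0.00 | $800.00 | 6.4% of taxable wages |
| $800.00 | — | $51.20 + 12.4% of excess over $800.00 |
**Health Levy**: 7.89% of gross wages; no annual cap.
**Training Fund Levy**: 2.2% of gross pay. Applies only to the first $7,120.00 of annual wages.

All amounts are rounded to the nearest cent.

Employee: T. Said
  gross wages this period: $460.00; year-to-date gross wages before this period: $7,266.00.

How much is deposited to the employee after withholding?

$394.27

Wage Tax: taxable = $460.00
  6.4% × $460.00 = $29.44
Health Levy: 7.89% × $460.00 = $36.29
Training Fund Levy: YTD $7,266.00 ≥ cap $7,120.00 → $0.00
Total withheld: $29.44 + $36.29 + $0.00 = $65.73
Net pay: $460.00 − $65.73 = $394.27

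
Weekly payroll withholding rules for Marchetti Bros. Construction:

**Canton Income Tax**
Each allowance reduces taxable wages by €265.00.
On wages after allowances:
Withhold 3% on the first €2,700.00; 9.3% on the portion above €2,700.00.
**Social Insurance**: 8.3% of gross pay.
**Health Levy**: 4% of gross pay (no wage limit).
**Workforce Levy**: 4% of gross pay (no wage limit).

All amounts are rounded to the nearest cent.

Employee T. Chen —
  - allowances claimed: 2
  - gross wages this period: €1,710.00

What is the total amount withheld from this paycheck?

€314.13

Canton Income Tax: taxable = €1,710.00 − 2×€265.00 = €1,180.00
  3% × €1,180.00 = €35.40
Social Insurance: 8.3% × €1,710.00 = €141.93
Health Levy: 4% × €1,710.00 = €68.40
Workforce Levy: 4% × €1,710.00 = €68.40
Total: €35.40 + €141.93 + €68.40 + €68.40 = €314.13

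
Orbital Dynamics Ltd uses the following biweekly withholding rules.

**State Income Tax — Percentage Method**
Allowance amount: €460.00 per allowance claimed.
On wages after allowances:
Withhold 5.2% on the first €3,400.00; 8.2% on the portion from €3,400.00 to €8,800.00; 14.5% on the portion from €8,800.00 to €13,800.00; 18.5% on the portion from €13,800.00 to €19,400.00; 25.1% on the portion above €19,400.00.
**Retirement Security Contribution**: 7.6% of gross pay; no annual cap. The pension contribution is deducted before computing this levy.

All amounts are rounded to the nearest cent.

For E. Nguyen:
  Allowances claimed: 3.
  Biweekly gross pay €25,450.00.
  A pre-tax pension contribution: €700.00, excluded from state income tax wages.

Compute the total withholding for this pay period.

State Income Tax: taxable = €25,450.00 − €700.00 − 3×€460.00 = €23,370.00
  €2,380.60 + 25.1% × (€23,370.00 − €19,400.00) = €2,380.60 + 25.1% × €3,970.00 = €3,377.07
Retirement Security Contribution: 7.6% × €24,750.00 = €1,881.00
Total: €3,377.07 + €1,881.00 = €5,258.07

€5,258.07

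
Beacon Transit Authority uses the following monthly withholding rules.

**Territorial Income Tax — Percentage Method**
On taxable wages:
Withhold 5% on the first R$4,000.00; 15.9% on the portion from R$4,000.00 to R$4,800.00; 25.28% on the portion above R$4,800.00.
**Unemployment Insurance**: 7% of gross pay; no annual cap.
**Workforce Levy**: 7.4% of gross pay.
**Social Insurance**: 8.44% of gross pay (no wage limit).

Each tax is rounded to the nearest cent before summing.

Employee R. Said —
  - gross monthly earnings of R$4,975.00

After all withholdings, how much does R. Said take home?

R$3,467.27

Territorial Income Tax: taxable = R$4,975.00
  R$327.20 + 25.28% × (R$4,975.00 − R$4,800.00) = R$327.20 + 25.28% × R$175.00 = R$371.44
Unemployment Insurance: 7% × R$4,975.00 = R$348.25
Workforce Levy: 7.4% × R$4,975.00 = R$368.15
Social Insurance: 8.44% × R$4,975.00 = R$419.89
Total withheld: R$371.44 + R$348.25 + R$368.15 + R$419.89 = R$1,507.73
Net pay: R$4,975.00 − R$1,507.73 = R$3,467.27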